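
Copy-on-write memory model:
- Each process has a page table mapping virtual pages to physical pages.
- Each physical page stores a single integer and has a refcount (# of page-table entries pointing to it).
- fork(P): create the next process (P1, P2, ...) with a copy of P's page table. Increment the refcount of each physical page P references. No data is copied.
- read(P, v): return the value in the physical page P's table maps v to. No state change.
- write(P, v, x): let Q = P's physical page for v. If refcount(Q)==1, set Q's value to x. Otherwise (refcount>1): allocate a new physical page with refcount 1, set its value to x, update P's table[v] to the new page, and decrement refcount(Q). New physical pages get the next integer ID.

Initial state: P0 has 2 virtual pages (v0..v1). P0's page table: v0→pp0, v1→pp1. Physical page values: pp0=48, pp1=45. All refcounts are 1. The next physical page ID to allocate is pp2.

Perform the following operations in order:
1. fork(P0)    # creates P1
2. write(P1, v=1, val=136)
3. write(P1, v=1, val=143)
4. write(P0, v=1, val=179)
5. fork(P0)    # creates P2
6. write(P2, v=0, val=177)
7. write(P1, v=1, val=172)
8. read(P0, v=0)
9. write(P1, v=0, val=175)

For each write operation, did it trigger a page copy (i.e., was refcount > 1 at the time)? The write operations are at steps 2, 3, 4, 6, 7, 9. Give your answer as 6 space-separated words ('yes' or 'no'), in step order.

Op 1: fork(P0) -> P1. 2 ppages; refcounts: pp0:2 pp1:2
Op 2: write(P1, v1, 136). refcount(pp1)=2>1 -> COPY to pp2. 3 ppages; refcounts: pp0:2 pp1:1 pp2:1
Op 3: write(P1, v1, 143). refcount(pp2)=1 -> write in place. 3 ppages; refcounts: pp0:2 pp1:1 pp2:1
Op 4: write(P0, v1, 179). refcount(pp1)=1 -> write in place. 3 ppages; refcounts: pp0:2 pp1:1 pp2:1
Op 5: fork(P0) -> P2. 3 ppages; refcounts: pp0:3 pp1:2 pp2:1
Op 6: write(P2, v0, 177). refcount(pp0)=3>1 -> COPY to pp3. 4 ppages; refcounts: pp0:2 pp1:2 pp2:1 pp3:1
Op 7: write(P1, v1, 172). refcount(pp2)=1 -> write in place. 4 ppages; refcounts: pp0:2 pp1:2 pp2:1 pp3:1
Op 8: read(P0, v0) -> 48. No state change.
Op 9: write(P1, v0, 175). refcount(pp0)=2>1 -> COPY to pp4. 5 ppages; refcounts: pp0:1 pp1:2 pp2:1 pp3:1 pp4:1

yes no no yes no yes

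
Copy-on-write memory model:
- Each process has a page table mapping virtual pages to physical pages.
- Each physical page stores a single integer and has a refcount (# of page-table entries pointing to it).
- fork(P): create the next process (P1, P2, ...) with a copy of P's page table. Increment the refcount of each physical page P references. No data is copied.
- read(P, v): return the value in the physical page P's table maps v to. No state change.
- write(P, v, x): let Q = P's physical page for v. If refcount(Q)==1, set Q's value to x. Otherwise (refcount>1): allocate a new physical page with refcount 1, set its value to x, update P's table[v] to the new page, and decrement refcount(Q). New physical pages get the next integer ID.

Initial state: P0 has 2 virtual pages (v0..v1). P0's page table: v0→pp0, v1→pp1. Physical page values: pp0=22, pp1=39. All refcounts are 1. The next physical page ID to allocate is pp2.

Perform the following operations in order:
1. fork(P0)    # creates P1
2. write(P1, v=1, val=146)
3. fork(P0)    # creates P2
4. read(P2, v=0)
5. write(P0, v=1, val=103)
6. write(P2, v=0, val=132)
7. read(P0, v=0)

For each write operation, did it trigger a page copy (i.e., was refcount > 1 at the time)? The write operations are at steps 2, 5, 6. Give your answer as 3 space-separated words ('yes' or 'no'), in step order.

Op 1: fork(P0) -> P1. 2 ppages; refcounts: pp0:2 pp1:2
Op 2: write(P1, v1, 146). refcount(pp1)=2>1 -> COPY to pp2. 3 ppages; refcounts: pp0:2 pp1:1 pp2:1
Op 3: fork(P0) -> P2. 3 ppages; refcounts: pp0:3 pp1:2 pp2:1
Op 4: read(P2, v0) -> 22. No state change.
Op 5: write(P0, v1, 103). refcount(pp1)=2>1 -> COPY to pp3. 4 ppages; refcounts: pp0:3 pp1:1 pp2:1 pp3:1
Op 6: write(P2, v0, 132). refcount(pp0)=3>1 -> COPY to pp4. 5 ppages; refcounts: pp0:2 pp1:1 pp2:1 pp3:1 pp4:1
Op 7: read(P0, v0) -> 22. No state change.

yes yes yes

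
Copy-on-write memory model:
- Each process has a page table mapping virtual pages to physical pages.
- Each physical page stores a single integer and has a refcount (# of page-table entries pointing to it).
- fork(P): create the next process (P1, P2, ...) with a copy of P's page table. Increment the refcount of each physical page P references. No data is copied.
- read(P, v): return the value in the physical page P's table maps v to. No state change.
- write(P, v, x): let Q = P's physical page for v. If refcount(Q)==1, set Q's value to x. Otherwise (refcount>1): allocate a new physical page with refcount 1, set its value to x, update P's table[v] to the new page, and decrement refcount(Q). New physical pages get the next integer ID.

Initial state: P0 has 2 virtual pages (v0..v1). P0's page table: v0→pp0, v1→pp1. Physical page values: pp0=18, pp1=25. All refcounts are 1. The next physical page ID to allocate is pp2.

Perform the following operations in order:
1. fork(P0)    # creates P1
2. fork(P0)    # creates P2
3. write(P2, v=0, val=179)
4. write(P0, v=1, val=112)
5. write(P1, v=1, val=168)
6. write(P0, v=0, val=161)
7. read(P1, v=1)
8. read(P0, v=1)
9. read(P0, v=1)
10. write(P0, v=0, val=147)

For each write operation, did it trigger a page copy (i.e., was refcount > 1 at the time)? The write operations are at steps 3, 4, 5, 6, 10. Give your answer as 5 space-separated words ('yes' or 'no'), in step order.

Op 1: fork(P0) -> P1. 2 ppages; refcounts: pp0:2 pp1:2
Op 2: fork(P0) -> P2. 2 ppages; refcounts: pp0:3 pp1:3
Op 3: write(P2, v0, 179). refcount(pp0)=3>1 -> COPY to pp2. 3 ppages; refcounts: pp0:2 pp1:3 pp2:1
Op 4: write(P0, v1, 112). refcount(pp1)=3>1 -> COPY to pp3. 4 ppages; refcounts: pp0:2 pp1:2 pp2:1 pp3:1
Op 5: write(P1, v1, 168). refcount(pp1)=2>1 -> COPY to pp4. 5 ppages; refcounts: pp0:2 pp1:1 pp2:1 pp3:1 pp4:1
Op 6: write(P0, v0, 161). refcount(pp0)=2>1 -> COPY to pp5. 6 ppages; refcounts: pp0:1 pp1:1 pp2:1 pp3:1 pp4:1 pp5:1
Op 7: read(P1, v1) -> 168. No state change.
Op 8: read(P0, v1) -> 112. No state change.
Op 9: read(P0, v1) -> 112. No state change.
Op 10: write(P0, v0, 147). refcount(pp5)=1 -> write in place. 6 ppages; refcounts: pp0:1 pp1:1 pp2:1 pp3:1 pp4:1 pp5:1

yes yes yes yes no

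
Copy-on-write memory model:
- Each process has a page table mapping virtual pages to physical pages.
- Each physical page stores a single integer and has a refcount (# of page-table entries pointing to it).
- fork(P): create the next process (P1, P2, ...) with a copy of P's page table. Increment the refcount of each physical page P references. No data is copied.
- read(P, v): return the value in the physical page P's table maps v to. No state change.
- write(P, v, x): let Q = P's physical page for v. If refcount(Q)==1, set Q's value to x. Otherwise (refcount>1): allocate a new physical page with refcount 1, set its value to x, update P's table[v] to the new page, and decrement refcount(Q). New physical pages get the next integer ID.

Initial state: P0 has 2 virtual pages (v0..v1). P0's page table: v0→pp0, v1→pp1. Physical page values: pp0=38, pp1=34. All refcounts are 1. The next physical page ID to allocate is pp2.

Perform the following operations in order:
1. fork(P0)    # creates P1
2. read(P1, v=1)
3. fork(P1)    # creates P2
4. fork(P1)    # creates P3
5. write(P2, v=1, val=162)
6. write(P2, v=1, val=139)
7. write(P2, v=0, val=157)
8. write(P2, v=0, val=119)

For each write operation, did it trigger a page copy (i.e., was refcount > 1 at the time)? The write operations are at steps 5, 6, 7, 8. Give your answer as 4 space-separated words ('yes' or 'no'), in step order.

Op 1: fork(P0) -> P1. 2 ppages; refcounts: pp0:2 pp1:2
Op 2: read(P1, v1) -> 34. No state change.
Op 3: fork(P1) -> P2. 2 ppages; refcounts: pp0:3 pp1:3
Op 4: fork(P1) -> P3. 2 ppages; refcounts: pp0:4 pp1:4
Op 5: write(P2, v1, 162). refcount(pp1)=4>1 -> COPY to pp2. 3 ppages; refcounts: pp0:4 pp1:3 pp2:1
Op 6: write(P2, v1, 139). refcount(pp2)=1 -> write in place. 3 ppages; refcounts: pp0:4 pp1:3 pp2:1
Op 7: write(P2, v0, 157). refcount(pp0)=4>1 -> COPY to pp3. 4 ppages; refcounts: pp0:3 pp1:3 pp2:1 pp3:1
Op 8: write(P2, v0, 119). refcount(pp3)=1 -> write in place. 4 ppages; refcounts: pp0:3 pp1:3 pp2:1 pp3:1

yes no yes no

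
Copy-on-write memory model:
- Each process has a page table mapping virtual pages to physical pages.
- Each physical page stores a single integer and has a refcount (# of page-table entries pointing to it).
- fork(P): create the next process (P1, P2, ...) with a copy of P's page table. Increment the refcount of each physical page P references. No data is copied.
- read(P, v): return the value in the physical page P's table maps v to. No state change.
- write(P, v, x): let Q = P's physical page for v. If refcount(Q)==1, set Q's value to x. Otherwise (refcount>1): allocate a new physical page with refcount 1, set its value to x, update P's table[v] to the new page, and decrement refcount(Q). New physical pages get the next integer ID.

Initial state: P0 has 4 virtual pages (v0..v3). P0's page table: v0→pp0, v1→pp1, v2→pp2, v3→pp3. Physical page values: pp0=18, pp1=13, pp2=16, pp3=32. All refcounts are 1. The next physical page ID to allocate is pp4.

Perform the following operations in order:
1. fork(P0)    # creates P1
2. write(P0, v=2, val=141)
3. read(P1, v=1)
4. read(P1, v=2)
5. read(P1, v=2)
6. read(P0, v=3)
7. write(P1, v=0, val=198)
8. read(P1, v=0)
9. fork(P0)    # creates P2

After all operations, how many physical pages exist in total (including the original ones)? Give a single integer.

Op 1: fork(P0) -> P1. 4 ppages; refcounts: pp0:2 pp1:2 pp2:2 pp3:2
Op 2: write(P0, v2, 141). refcount(pp2)=2>1 -> COPY to pp4. 5 ppages; refcounts: pp0:2 pp1:2 pp2:1 pp3:2 pp4:1
Op 3: read(P1, v1) -> 13. No state change.
Op 4: read(P1, v2) -> 16. No state change.
Op 5: read(P1, v2) -> 16. No state change.
Op 6: read(P0, v3) -> 32. No state change.
Op 7: write(P1, v0, 198). refcount(pp0)=2>1 -> COPY to pp5. 6 ppages; refcounts: pp0:1 pp1:2 pp2:1 pp3:2 pp4:1 pp5:1
Op 8: read(P1, v0) -> 198. No state change.
Op 9: fork(P0) -> P2. 6 ppages; refcounts: pp0:2 pp1:3 pp2:1 pp3:3 pp4:2 pp5:1

Answer: 6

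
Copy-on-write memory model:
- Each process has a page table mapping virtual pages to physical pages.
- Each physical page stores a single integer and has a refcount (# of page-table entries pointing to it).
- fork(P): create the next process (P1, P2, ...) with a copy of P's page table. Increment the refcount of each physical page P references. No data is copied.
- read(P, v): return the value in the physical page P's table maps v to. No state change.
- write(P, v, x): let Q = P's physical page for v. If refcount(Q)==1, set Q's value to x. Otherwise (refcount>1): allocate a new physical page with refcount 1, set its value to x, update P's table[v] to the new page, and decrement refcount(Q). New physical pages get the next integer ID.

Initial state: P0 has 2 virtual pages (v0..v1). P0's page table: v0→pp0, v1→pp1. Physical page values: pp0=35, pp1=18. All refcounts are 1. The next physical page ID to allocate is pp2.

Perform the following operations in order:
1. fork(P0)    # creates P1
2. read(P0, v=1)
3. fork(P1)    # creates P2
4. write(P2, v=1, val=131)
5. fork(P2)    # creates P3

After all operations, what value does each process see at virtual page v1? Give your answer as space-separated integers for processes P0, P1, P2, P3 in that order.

Op 1: fork(P0) -> P1. 2 ppages; refcounts: pp0:2 pp1:2
Op 2: read(P0, v1) -> 18. No state change.
Op 3: fork(P1) -> P2. 2 ppages; refcounts: pp0:3 pp1:3
Op 4: write(P2, v1, 131). refcount(pp1)=3>1 -> COPY to pp2. 3 ppages; refcounts: pp0:3 pp1:2 pp2:1
Op 5: fork(P2) -> P3. 3 ppages; refcounts: pp0:4 pp1:2 pp2:2
P0: v1 -> pp1 = 18
P1: v1 -> pp1 = 18
P2: v1 -> pp2 = 131
P3: v1 -> pp2 = 131

Answer: 18 18 131 131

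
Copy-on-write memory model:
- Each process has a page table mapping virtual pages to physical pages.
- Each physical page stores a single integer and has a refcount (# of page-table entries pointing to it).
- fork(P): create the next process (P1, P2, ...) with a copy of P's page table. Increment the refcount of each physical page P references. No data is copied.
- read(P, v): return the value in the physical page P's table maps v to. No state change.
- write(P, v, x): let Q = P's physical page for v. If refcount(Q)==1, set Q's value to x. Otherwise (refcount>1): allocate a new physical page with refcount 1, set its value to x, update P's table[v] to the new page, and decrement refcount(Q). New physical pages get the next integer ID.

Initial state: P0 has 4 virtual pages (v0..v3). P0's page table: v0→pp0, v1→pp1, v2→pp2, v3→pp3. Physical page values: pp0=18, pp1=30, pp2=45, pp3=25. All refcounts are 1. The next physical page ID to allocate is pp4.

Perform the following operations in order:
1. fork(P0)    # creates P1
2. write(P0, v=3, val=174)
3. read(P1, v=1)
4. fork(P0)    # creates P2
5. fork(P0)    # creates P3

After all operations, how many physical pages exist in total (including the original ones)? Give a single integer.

Answer: 5

Derivation:
Op 1: fork(P0) -> P1. 4 ppages; refcounts: pp0:2 pp1:2 pp2:2 pp3:2
Op 2: write(P0, v3, 174). refcount(pp3)=2>1 -> COPY to pp4. 5 ppages; refcounts: pp0:2 pp1:2 pp2:2 pp3:1 pp4:1
Op 3: read(P1, v1) -> 30. No state change.
Op 4: fork(P0) -> P2. 5 ppages; refcounts: pp0:3 pp1:3 pp2:3 pp3:1 pp4:2
Op 5: fork(P0) -> P3. 5 ppages; refcounts: pp0:4 pp1:4 pp2:4 pp3:1 pp4:3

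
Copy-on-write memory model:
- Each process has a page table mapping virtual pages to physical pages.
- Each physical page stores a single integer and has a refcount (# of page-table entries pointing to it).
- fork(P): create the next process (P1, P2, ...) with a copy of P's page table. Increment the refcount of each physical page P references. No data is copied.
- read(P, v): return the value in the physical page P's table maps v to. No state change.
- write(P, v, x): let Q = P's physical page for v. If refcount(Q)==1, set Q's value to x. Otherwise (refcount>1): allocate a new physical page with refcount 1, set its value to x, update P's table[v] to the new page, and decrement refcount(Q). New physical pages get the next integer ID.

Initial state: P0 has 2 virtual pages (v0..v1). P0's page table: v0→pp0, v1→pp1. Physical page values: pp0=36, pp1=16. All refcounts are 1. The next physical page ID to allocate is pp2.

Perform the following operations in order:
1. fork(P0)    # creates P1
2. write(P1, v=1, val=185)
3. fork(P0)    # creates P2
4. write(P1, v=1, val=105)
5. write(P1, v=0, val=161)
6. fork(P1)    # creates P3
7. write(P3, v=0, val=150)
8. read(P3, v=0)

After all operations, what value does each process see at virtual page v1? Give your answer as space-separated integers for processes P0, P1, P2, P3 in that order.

Answer: 16 105 16 105

Derivation:
Op 1: fork(P0) -> P1. 2 ppages; refcounts: pp0:2 pp1:2
Op 2: write(P1, v1, 185). refcount(pp1)=2>1 -> COPY to pp2. 3 ppages; refcounts: pp0:2 pp1:1 pp2:1
Op 3: fork(P0) -> P2. 3 ppages; refcounts: pp0:3 pp1:2 pp2:1
Op 4: write(P1, v1, 105). refcount(pp2)=1 -> write in place. 3 ppages; refcounts: pp0:3 pp1:2 pp2:1
Op 5: write(P1, v0, 161). refcount(pp0)=3>1 -> COPY to pp3. 4 ppages; refcounts: pp0:2 pp1:2 pp2:1 pp3:1
Op 6: fork(P1) -> P3. 4 ppages; refcounts: pp0:2 pp1:2 pp2:2 pp3:2
Op 7: write(P3, v0, 150). refcount(pp3)=2>1 -> COPY to pp4. 5 ppages; refcounts: pp0:2 pp1:2 pp2:2 pp3:1 pp4:1
Op 8: read(P3, v0) -> 150. No state change.
P0: v1 -> pp1 = 16
P1: v1 -> pp2 = 105
P2: v1 -> pp1 = 16
P3: v1 -> pp2 = 105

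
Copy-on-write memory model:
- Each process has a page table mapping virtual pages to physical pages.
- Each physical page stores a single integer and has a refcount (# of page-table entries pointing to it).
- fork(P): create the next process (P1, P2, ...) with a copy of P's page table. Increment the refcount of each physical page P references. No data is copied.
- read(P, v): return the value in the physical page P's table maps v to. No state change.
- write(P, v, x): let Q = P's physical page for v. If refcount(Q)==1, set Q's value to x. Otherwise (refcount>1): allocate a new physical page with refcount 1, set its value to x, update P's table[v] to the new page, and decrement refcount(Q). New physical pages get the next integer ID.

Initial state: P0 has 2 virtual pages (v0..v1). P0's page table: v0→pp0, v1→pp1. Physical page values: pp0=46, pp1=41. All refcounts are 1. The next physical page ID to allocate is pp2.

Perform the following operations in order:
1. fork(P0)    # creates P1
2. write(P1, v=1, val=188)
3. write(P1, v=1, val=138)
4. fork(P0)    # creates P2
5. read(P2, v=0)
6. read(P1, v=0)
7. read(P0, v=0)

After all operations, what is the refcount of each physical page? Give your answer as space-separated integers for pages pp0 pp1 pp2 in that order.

Op 1: fork(P0) -> P1. 2 ppages; refcounts: pp0:2 pp1:2
Op 2: write(P1, v1, 188). refcount(pp1)=2>1 -> COPY to pp2. 3 ppages; refcounts: pp0:2 pp1:1 pp2:1
Op 3: write(P1, v1, 138). refcount(pp2)=1 -> write in place. 3 ppages; refcounts: pp0:2 pp1:1 pp2:1
Op 4: fork(P0) -> P2. 3 ppages; refcounts: pp0:3 pp1:2 pp2:1
Op 5: read(P2, v0) -> 46. No state change.
Op 6: read(P1, v0) -> 46. No state change.
Op 7: read(P0, v0) -> 46. No state change.

Answer: 3 2 1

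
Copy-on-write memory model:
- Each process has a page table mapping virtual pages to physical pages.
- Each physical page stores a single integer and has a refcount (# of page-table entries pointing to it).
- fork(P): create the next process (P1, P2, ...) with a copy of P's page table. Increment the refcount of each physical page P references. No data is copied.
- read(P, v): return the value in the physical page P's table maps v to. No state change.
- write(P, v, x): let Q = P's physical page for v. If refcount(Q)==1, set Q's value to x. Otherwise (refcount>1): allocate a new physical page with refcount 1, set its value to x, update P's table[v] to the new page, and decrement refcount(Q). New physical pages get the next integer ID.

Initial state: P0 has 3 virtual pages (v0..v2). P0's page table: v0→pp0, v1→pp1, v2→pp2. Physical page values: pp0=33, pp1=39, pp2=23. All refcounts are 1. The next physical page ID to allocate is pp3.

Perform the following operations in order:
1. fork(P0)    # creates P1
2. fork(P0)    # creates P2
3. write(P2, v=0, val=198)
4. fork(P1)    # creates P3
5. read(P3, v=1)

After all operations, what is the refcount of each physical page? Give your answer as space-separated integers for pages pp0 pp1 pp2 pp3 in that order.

Op 1: fork(P0) -> P1. 3 ppages; refcounts: pp0:2 pp1:2 pp2:2
Op 2: fork(P0) -> P2. 3 ppages; refcounts: pp0:3 pp1:3 pp2:3
Op 3: write(P2, v0, 198). refcount(pp0)=3>1 -> COPY to pp3. 4 ppages; refcounts: pp0:2 pp1:3 pp2:3 pp3:1
Op 4: fork(P1) -> P3. 4 ppages; refcounts: pp0:3 pp1:4 pp2:4 pp3:1
Op 5: read(P3, v1) -> 39. No state change.

Answer: 3 4 4 1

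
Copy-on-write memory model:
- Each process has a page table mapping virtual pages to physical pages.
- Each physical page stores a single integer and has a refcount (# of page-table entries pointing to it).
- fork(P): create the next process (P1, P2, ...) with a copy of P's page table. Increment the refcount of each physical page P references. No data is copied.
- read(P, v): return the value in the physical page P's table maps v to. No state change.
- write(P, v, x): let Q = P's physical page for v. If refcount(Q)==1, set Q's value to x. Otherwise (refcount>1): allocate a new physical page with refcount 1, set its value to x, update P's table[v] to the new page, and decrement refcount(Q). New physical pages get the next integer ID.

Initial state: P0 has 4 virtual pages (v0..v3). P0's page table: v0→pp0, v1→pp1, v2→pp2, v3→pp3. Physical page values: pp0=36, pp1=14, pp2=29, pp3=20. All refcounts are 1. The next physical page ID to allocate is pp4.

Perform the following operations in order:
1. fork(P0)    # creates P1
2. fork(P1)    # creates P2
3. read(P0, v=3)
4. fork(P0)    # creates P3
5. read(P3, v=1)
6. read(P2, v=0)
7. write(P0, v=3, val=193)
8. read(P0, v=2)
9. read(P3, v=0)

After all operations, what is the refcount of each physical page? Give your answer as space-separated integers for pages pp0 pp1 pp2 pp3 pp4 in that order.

Op 1: fork(P0) -> P1. 4 ppages; refcounts: pp0:2 pp1:2 pp2:2 pp3:2
Op 2: fork(P1) -> P2. 4 ppages; refcounts: pp0:3 pp1:3 pp2:3 pp3:3
Op 3: read(P0, v3) -> 20. No state change.
Op 4: fork(P0) -> P3. 4 ppages; refcounts: pp0:4 pp1:4 pp2:4 pp3:4
Op 5: read(P3, v1) -> 14. No state change.
Op 6: read(P2, v0) -> 36. No state change.
Op 7: write(P0, v3, 193). refcount(pp3)=4>1 -> COPY to pp4. 5 ppages; refcounts: pp0:4 pp1:4 pp2:4 pp3:3 pp4:1
Op 8: read(P0, v2) -> 29. No state change.
Op 9: read(P3, v0) -> 36. No state change.

Answer: 4 4 4 3 1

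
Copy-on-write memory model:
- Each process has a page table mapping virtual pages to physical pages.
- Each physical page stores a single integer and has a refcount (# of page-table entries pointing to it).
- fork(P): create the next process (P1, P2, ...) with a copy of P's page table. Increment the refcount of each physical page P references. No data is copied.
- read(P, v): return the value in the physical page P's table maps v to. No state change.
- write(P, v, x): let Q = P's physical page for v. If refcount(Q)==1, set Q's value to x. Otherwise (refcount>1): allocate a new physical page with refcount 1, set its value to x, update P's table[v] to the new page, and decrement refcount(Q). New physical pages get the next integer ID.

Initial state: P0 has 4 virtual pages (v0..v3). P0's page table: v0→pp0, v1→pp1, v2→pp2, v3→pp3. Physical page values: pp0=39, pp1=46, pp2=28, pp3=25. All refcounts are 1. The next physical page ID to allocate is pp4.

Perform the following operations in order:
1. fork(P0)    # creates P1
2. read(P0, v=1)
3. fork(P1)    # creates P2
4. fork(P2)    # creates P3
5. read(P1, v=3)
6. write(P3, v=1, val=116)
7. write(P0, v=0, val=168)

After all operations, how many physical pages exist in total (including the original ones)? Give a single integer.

Op 1: fork(P0) -> P1. 4 ppages; refcounts: pp0:2 pp1:2 pp2:2 pp3:2
Op 2: read(P0, v1) -> 46. No state change.
Op 3: fork(P1) -> P2. 4 ppages; refcounts: pp0:3 pp1:3 pp2:3 pp3:3
Op 4: fork(P2) -> P3. 4 ppages; refcounts: pp0:4 pp1:4 pp2:4 pp3:4
Op 5: read(P1, v3) -> 25. No state change.
Op 6: write(P3, v1, 116). refcount(pp1)=4>1 -> COPY to pp4. 5 ppages; refcounts: pp0:4 pp1:3 pp2:4 pp3:4 pp4:1
Op 7: write(P0, v0, 168). refcount(pp0)=4>1 -> COPY to pp5. 6 ppages; refcounts: pp0:3 pp1:3 pp2:4 pp3:4 pp4:1 pp5:1

Answer: 6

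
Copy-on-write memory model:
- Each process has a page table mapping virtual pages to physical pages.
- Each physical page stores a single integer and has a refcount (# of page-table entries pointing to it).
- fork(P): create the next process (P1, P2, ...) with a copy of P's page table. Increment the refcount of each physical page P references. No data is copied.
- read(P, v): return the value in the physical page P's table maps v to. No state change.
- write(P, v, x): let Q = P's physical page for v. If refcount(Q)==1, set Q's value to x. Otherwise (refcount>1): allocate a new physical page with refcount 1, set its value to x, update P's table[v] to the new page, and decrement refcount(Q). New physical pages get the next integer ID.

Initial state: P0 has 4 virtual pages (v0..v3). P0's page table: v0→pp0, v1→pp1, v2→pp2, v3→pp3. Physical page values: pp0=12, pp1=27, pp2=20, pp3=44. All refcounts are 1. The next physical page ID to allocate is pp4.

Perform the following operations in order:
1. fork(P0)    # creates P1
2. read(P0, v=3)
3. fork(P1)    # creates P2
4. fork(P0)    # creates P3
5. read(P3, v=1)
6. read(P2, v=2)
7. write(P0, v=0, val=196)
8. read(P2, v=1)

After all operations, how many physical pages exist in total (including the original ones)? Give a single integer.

Answer: 5

Derivation:
Op 1: fork(P0) -> P1. 4 ppages; refcounts: pp0:2 pp1:2 pp2:2 pp3:2
Op 2: read(P0, v3) -> 44. No state change.
Op 3: fork(P1) -> P2. 4 ppages; refcounts: pp0:3 pp1:3 pp2:3 pp3:3
Op 4: fork(P0) -> P3. 4 ppages; refcounts: pp0:4 pp1:4 pp2:4 pp3:4
Op 5: read(P3, v1) -> 27. No state change.
Op 6: read(P2, v2) -> 20. No state change.
Op 7: write(P0, v0, 196). refcount(pp0)=4>1 -> COPY to pp4. 5 ppages; refcounts: pp0:3 pp1:4 pp2:4 pp3:4 pp4:1
Op 8: read(P2, v1) -> 27. No state change.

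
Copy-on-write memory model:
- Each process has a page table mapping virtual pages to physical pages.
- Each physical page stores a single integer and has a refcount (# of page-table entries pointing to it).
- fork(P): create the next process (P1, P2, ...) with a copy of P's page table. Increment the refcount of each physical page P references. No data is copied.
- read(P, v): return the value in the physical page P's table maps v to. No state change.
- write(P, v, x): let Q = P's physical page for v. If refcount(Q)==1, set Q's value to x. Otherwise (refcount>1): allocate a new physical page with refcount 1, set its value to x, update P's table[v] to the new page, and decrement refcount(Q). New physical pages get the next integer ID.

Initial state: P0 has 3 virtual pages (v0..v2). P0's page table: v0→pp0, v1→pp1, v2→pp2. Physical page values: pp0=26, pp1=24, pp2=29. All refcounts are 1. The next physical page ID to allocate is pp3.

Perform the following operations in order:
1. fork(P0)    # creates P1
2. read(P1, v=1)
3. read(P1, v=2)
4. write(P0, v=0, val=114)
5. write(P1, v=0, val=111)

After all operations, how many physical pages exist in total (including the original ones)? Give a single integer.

Answer: 4

Derivation:
Op 1: fork(P0) -> P1. 3 ppages; refcounts: pp0:2 pp1:2 pp2:2
Op 2: read(P1, v1) -> 24. No state change.
Op 3: read(P1, v2) -> 29. No state change.
Op 4: write(P0, v0, 114). refcount(pp0)=2>1 -> COPY to pp3. 4 ppages; refcounts: pp0:1 pp1:2 pp2:2 pp3:1
Op 5: write(P1, v0, 111). refcount(pp0)=1 -> write in place. 4 ppages; refcounts: pp0:1 pp1:2 pp2:2 pp3:1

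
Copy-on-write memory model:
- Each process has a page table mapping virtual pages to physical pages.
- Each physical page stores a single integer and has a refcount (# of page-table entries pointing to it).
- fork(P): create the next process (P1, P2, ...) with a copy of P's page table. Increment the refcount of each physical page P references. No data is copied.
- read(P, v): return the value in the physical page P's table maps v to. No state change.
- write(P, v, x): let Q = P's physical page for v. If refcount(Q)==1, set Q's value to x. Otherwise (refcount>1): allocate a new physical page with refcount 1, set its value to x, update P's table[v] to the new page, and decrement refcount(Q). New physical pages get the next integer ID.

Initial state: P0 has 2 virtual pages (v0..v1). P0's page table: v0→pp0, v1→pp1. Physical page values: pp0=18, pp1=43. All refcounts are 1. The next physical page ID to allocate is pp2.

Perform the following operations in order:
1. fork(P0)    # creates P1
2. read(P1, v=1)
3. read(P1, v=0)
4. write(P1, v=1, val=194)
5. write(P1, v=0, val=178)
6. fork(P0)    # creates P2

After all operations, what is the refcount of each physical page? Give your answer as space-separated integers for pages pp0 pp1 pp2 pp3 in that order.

Answer: 2 2 1 1

Derivation:
Op 1: fork(P0) -> P1. 2 ppages; refcounts: pp0:2 pp1:2
Op 2: read(P1, v1) -> 43. No state change.
Op 3: read(P1, v0) -> 18. No state change.
Op 4: write(P1, v1, 194). refcount(pp1)=2>1 -> COPY to pp2. 3 ppages; refcounts: pp0:2 pp1:1 pp2:1
Op 5: write(P1, v0, 178). refcount(pp0)=2>1 -> COPY to pp3. 4 ppages; refcounts: pp0:1 pp1:1 pp2:1 pp3:1
Op 6: fork(P0) -> P2. 4 ppages; refcounts: pp0:2 pp1:2 pp2:1 pp3:1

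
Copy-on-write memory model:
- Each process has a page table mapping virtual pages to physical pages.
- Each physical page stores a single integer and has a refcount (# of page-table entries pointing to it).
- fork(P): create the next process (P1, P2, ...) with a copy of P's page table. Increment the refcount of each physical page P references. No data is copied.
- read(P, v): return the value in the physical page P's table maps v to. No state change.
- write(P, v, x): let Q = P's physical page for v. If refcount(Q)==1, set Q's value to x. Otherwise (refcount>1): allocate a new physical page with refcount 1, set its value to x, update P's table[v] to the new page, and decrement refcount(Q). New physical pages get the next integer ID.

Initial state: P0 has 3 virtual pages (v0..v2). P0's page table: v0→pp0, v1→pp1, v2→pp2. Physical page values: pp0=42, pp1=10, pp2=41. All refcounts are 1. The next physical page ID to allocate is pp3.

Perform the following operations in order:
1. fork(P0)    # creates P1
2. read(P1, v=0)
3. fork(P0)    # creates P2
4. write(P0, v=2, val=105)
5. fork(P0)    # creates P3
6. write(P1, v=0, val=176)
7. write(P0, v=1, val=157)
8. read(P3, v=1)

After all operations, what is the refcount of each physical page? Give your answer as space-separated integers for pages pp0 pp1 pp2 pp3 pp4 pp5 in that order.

Op 1: fork(P0) -> P1. 3 ppages; refcounts: pp0:2 pp1:2 pp2:2
Op 2: read(P1, v0) -> 42. No state change.
Op 3: fork(P0) -> P2. 3 ppages; refcounts: pp0:3 pp1:3 pp2:3
Op 4: write(P0, v2, 105). refcount(pp2)=3>1 -> COPY to pp3. 4 ppages; refcounts: pp0:3 pp1:3 pp2:2 pp3:1
Op 5: fork(P0) -> P3. 4 ppages; refcounts: pp0:4 pp1:4 pp2:2 pp3:2
Op 6: write(P1, v0, 176). refcount(pp0)=4>1 -> COPY to pp4. 5 ppages; refcounts: pp0:3 pp1:4 pp2:2 pp3:2 pp4:1
Op 7: write(P0, v1, 157). refcount(pp1)=4>1 -> COPY to pp5. 6 ppages; refcounts: pp0:3 pp1:3 pp2:2 pp3:2 pp4:1 pp5:1
Op 8: read(P3, v1) -> 10. No state change.

Answer: 3 3 2 2 1 1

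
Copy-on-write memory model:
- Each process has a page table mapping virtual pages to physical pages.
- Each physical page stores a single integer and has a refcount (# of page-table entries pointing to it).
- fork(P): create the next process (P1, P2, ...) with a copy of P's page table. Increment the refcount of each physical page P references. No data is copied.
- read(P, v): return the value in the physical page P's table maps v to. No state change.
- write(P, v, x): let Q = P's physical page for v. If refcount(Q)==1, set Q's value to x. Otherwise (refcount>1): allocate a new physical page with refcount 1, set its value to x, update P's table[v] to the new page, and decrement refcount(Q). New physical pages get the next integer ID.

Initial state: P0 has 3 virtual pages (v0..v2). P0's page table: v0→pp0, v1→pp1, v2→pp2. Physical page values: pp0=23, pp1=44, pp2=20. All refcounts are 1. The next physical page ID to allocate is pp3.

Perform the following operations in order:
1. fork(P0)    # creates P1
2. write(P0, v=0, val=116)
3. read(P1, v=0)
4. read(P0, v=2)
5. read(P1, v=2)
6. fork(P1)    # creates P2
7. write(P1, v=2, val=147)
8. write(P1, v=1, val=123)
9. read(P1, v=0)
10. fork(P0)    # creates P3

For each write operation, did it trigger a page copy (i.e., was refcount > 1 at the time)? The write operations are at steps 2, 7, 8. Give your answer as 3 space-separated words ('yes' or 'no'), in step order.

Op 1: fork(P0) -> P1. 3 ppages; refcounts: pp0:2 pp1:2 pp2:2
Op 2: write(P0, v0, 116). refcount(pp0)=2>1 -> COPY to pp3. 4 ppages; refcounts: pp0:1 pp1:2 pp2:2 pp3:1
Op 3: read(P1, v0) -> 23. No state change.
Op 4: read(P0, v2) -> 20. No state change.
Op 5: read(P1, v2) -> 20. No state change.
Op 6: fork(P1) -> P2. 4 ppages; refcounts: pp0:2 pp1:3 pp2:3 pp3:1
Op 7: write(P1, v2, 147). refcount(pp2)=3>1 -> COPY to pp4. 5 ppages; refcounts: pp0:2 pp1:3 pp2:2 pp3:1 pp4:1
Op 8: write(P1, v1, 123). refcount(pp1)=3>1 -> COPY to pp5. 6 ppages; refcounts: pp0:2 pp1:2 pp2:2 pp3:1 pp4:1 pp5:1
Op 9: read(P1, v0) -> 23. No state change.
Op 10: fork(P0) -> P3. 6 ppages; refcounts: pp0:2 pp1:3 pp2:3 pp3:2 pp4:1 pp5:1

yes yes yes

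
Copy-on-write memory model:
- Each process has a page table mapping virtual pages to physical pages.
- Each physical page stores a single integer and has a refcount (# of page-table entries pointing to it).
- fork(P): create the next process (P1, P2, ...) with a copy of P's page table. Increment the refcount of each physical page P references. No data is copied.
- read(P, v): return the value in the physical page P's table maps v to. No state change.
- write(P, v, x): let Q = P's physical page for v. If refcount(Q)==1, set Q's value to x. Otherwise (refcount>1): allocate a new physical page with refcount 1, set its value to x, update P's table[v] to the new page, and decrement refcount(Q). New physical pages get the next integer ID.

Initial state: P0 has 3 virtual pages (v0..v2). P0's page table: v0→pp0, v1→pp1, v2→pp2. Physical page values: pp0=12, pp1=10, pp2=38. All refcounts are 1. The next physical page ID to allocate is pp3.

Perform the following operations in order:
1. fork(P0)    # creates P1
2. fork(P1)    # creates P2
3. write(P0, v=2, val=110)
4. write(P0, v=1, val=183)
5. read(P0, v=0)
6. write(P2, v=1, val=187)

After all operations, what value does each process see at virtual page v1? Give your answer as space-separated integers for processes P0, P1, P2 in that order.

Answer: 183 10 187

Derivation:
Op 1: fork(P0) -> P1. 3 ppages; refcounts: pp0:2 pp1:2 pp2:2
Op 2: fork(P1) -> P2. 3 ppages; refcounts: pp0:3 pp1:3 pp2:3
Op 3: write(P0, v2, 110). refcount(pp2)=3>1 -> COPY to pp3. 4 ppages; refcounts: pp0:3 pp1:3 pp2:2 pp3:1
Op 4: write(P0, v1, 183). refcount(pp1)=3>1 -> COPY to pp4. 5 ppages; refcounts: pp0:3 pp1:2 pp2:2 pp3:1 pp4:1
Op 5: read(P0, v0) -> 12. No state change.
Op 6: write(P2, v1, 187). refcount(pp1)=2>1 -> COPY to pp5. 6 ppages; refcounts: pp0:3 pp1:1 pp2:2 pp3:1 pp4:1 pp5:1
P0: v1 -> pp4 = 183
P1: v1 -> pp1 = 10
P2: v1 -> pp5 = 187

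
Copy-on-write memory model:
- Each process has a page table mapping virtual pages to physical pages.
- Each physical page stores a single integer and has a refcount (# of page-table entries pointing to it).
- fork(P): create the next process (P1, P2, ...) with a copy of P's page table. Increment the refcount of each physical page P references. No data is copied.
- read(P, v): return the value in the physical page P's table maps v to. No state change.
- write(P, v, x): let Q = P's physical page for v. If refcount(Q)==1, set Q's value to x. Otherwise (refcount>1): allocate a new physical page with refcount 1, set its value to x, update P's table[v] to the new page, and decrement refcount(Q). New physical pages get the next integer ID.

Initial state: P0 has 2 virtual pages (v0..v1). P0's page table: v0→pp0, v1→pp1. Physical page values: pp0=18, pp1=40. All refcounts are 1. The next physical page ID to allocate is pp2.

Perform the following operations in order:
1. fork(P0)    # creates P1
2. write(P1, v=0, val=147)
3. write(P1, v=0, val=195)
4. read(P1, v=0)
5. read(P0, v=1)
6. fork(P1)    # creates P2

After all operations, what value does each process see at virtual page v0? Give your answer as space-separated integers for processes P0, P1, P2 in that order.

Answer: 18 195 195

Derivation:
Op 1: fork(P0) -> P1. 2 ppages; refcounts: pp0:2 pp1:2
Op 2: write(P1, v0, 147). refcount(pp0)=2>1 -> COPY to pp2. 3 ppages; refcounts: pp0:1 pp1:2 pp2:1
Op 3: write(P1, v0, 195). refcount(pp2)=1 -> write in place. 3 ppages; refcounts: pp0:1 pp1:2 pp2:1
Op 4: read(P1, v0) -> 195. No state change.
Op 5: read(P0, v1) -> 40. No state change.
Op 6: fork(P1) -> P2. 3 ppages; refcounts: pp0:1 pp1:3 pp2:2
P0: v0 -> pp0 = 18
P1: v0 -> pp2 = 195
P2: v0 -> pp2 = 195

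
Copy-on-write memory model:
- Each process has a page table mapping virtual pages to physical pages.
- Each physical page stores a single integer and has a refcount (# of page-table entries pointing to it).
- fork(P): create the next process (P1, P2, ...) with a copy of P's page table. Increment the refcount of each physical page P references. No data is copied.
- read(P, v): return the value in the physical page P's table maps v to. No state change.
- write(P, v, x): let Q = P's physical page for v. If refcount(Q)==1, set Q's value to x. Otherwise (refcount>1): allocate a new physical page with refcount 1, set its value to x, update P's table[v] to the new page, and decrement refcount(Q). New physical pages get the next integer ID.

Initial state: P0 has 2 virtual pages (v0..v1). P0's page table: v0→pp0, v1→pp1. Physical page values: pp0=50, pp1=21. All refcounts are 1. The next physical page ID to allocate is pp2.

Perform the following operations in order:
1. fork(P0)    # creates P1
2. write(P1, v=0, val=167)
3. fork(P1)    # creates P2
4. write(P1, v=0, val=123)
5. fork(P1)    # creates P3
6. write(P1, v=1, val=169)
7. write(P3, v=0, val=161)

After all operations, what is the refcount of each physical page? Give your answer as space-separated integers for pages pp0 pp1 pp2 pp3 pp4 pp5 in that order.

Op 1: fork(P0) -> P1. 2 ppages; refcounts: pp0:2 pp1:2
Op 2: write(P1, v0, 167). refcount(pp0)=2>1 -> COPY to pp2. 3 ppages; refcounts: pp0:1 pp1:2 pp2:1
Op 3: fork(P1) -> P2. 3 ppages; refcounts: pp0:1 pp1:3 pp2:2
Op 4: write(P1, v0, 123). refcount(pp2)=2>1 -> COPY to pp3. 4 ppages; refcounts: pp0:1 pp1:3 pp2:1 pp3:1
Op 5: fork(P1) -> P3. 4 ppages; refcounts: pp0:1 pp1:4 pp2:1 pp3:2
Op 6: write(P1, v1, 169). refcount(pp1)=4>1 -> COPY to pp4. 5 ppages; refcounts: pp0:1 pp1:3 pp2:1 pp3:2 pp4:1
Op 7: write(P3, v0, 161). refcount(pp3)=2>1 -> COPY to pp5. 6 ppages; refcounts: pp0:1 pp1:3 pp2:1 pp3:1 pp4:1 pp5:1

Answer: 1 3 1 1 1 1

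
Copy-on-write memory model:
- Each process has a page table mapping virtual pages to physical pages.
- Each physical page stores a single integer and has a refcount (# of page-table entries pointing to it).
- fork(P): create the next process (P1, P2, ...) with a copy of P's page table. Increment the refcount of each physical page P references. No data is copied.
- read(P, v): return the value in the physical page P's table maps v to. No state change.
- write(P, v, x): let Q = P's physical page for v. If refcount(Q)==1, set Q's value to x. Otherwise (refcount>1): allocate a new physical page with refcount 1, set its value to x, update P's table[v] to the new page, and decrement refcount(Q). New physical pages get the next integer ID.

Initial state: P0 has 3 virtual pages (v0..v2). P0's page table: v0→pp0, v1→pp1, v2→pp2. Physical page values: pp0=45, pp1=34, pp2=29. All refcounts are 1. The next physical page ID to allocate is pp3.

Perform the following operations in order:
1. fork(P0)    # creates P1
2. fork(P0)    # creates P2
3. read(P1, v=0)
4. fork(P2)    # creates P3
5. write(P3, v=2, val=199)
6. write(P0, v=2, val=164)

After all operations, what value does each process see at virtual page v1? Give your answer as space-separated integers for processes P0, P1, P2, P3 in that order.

Op 1: fork(P0) -> P1. 3 ppages; refcounts: pp0:2 pp1:2 pp2:2
Op 2: fork(P0) -> P2. 3 ppages; refcounts: pp0:3 pp1:3 pp2:3
Op 3: read(P1, v0) -> 45. No state change.
Op 4: fork(P2) -> P3. 3 ppages; refcounts: pp0:4 pp1:4 pp2:4
Op 5: write(P3, v2, 199). refcount(pp2)=4>1 -> COPY to pp3. 4 ppages; refcounts: pp0:4 pp1:4 pp2:3 pp3:1
Op 6: write(P0, v2, 164). refcount(pp2)=3>1 -> COPY to pp4. 5 ppages; refcounts: pp0:4 pp1:4 pp2:2 pp3:1 pp4:1
P0: v1 -> pp1 = 34
P1: v1 -> pp1 = 34
P2: v1 -> pp1 = 34
P3: v1 -> pp1 = 34

Answer: 34 34 34 34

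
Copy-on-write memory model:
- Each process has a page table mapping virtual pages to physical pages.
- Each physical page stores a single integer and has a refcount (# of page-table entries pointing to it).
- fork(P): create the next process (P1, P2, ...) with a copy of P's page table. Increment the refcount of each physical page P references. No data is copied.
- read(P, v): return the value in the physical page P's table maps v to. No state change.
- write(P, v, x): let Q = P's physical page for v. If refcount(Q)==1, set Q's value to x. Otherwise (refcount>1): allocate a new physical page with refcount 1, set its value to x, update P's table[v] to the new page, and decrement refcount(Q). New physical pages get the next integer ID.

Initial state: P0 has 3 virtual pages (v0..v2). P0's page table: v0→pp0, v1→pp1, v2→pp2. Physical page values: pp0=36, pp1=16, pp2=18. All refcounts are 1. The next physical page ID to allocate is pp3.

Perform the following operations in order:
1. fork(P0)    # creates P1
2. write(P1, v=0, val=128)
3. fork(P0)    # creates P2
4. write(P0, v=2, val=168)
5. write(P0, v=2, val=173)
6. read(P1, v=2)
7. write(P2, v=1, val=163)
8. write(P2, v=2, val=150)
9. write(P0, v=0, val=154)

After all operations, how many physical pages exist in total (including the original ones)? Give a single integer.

Op 1: fork(P0) -> P1. 3 ppages; refcounts: pp0:2 pp1:2 pp2:2
Op 2: write(P1, v0, 128). refcount(pp0)=2>1 -> COPY to pp3. 4 ppages; refcounts: pp0:1 pp1:2 pp2:2 pp3:1
Op 3: fork(P0) -> P2. 4 ppages; refcounts: pp0:2 pp1:3 pp2:3 pp3:1
Op 4: write(P0, v2, 168). refcount(pp2)=3>1 -> COPY to pp4. 5 ppages; refcounts: pp0:2 pp1:3 pp2:2 pp3:1 pp4:1
Op 5: write(P0, v2, 173). refcount(pp4)=1 -> write in place. 5 ppages; refcounts: pp0:2 pp1:3 pp2:2 pp3:1 pp4:1
Op 6: read(P1, v2) -> 18. No state change.
Op 7: write(P2, v1, 163). refcount(pp1)=3>1 -> COPY to pp5. 6 ppages; refcounts: pp0:2 pp1:2 pp2:2 pp3:1 pp4:1 pp5:1
Op 8: write(P2, v2, 150). refcount(pp2)=2>1 -> COPY to pp6. 7 ppages; refcounts: pp0:2 pp1:2 pp2:1 pp3:1 pp4:1 pp5:1 pp6:1
Op 9: write(P0, v0, 154). refcount(pp0)=2>1 -> COPY to pp7. 8 ppages; refcounts: pp0:1 pp1:2 pp2:1 pp3:1 pp4:1 pp5:1 pp6:1 pp7:1

Answer: 8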